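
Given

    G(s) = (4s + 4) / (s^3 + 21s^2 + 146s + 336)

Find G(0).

G(0) = 1/84 ≈ 0.01190

Set s = 0: G(0) = (4) / (336) = 1/84.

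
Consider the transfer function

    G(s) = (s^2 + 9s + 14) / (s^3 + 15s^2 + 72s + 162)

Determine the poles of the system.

The poles are the roots of the denominator s^3 + 15s^2 + 72s + 162 = 0.
Trying s = -9: the polynomial evaluates to 0, so (s + 9) is a factor.
Dividing out leaves s^2 + 6s + 18 = 0.
The quadratic formula then gives s = -3 ± 3j.

s = -3 + 3j, -3 - 3j, -9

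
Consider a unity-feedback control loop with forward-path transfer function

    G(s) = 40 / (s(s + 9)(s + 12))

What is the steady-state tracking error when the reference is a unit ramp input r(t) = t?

G(s) has one pole at the origin.
This is a Type 1 system. Kv = lim_{s→0} s·G(s) = 40/108 = 10/27.
e_ss = 1/Kv = 1/(10/27) = 27/10 ≈ 2.700.

e_ss = 2.700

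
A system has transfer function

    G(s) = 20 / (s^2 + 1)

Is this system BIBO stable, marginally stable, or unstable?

The denominator s^2 + 1 factors as (s^2 + 1), giving poles at s = ±j.
Since the simple pole(s) at s = j, -j lie on the jω-axis with none in the right half-plane, the system is marginally stable.

marginally stable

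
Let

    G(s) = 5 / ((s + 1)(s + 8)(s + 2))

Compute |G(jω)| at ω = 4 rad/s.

|G(j4)| ≈ 0.03032

Substitute s = j4: numerator = 5, denominator = -160 + j40.
|G(j4)| = |5| / |-160 + j40| = 5 / 164.92 ≈ 0.03032.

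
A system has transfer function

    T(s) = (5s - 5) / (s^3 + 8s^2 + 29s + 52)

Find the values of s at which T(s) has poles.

The poles are the roots of the denominator s^3 + 8s^2 + 29s + 52 = 0.
Trying s = -4: the polynomial evaluates to 0, so (s + 4) is a factor.
Dividing out leaves s^2 + 4s + 13 = 0.
The quadratic formula then gives s = -2 ± 3j.

s = -2 ± 3j, -4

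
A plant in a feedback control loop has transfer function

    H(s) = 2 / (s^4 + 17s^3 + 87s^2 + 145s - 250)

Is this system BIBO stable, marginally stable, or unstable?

unstable

The denominator s^4 + 17s^3 + 87s^2 + 145s - 250 factors as (s - 1)(s^2 + 8s + 25)(s + 10), giving poles at s = 1, -4 + 3j, -4 - 3j, -10.
Since the pole(s) at s = 1 lie in the right half-plane, the system is unstable.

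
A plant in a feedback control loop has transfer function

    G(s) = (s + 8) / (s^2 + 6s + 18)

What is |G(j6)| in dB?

Substitute s = j6: numerator = 8 + j6, denominator = -18 + j36.
|G(j6)| = |8 + j6| / |-18 + j36| = 10 / 40.249 ≈ 0.2485.
In decibels: 20·log₁₀(0.2485) ≈ -12.1 dB.

|G(j6)|_dB ≈ -12.1 dB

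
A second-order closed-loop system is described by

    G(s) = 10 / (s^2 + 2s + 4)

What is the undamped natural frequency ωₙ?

Compare the denominator to the standard form s^2 + 2ζωₙs + ωₙ².
ωₙ² = 4, so ωₙ = 2 rad/s.

ωₙ = 2 rad/s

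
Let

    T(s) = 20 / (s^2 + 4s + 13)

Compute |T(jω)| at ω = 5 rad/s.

|T(j5)| ≈ 0.8575

Substitute s = j5: numerator = 20, denominator = -12 + j20.
|T(j5)| = |20| / |-12 + j20| = 20 / 23.324 ≈ 0.8575.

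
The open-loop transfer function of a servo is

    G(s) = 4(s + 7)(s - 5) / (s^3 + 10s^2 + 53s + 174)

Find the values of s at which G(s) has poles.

The poles are the roots of the denominator s^3 + 10s^2 + 53s + 174 = 0.
Trying s = -6: the polynomial evaluates to 0, so (s + 6) is a factor.
Dividing out leaves s^2 + 4s + 29 = 0.
The quadratic formula then gives s = -2 ± 5j.

s = -2 + 5j, -2 - 5j, -6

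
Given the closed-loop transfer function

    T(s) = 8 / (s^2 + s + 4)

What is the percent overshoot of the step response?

Comparing s^2 + s + 4 to s^2 + 2ζωₙs + ωₙ²: ωₙ = 2 rad/s and ζ = 1/(2·2) = 0.25.
%OS = 100·exp(−πζ/√(1−ζ²)) = 100·exp(−π·0.25/√(1−0.25²)) ≈ 44.4%.

%OS ≈ 44.4%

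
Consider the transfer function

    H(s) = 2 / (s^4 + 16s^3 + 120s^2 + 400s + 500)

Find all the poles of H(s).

s = -5 + 5j, -5 - 5j, -3 + j, -3 - j

The poles are the roots of the denominator s^4 + 16s^3 + 120s^2 + 400s + 500 = 0.
No real roots exist; factor into two real quadratics: (s^2 + 10s + 50)(s^2 + 6s + 10) = 0.
Each quadratic gives a conjugate pair via the quadratic formula.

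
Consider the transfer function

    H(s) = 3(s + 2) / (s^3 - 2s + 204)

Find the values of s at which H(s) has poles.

s = 3 ± 5j, -6

The poles are the roots of the denominator s^3 - 2s + 204 = 0.
Trying s = -6: the polynomial evaluates to 0, so (s + 6) is a factor.
Dividing out leaves s^2 - 6s + 34 = 0.
The quadratic formula then gives s = 3 ± 5j.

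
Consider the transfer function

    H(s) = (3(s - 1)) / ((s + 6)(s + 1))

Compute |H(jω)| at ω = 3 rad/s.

Substitute s = j3: numerator = -3 + j9, denominator = -3 + j21.
|H(j3)| = |-3 + j9| / |-3 + j21| = 9.4868 / 21.213 ≈ 0.4472.

|H(j3)| ≈ 0.4472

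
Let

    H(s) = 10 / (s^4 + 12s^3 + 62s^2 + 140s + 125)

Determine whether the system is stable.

The denominator s^4 + 12s^3 + 62s^2 + 140s + 125 factors as (s^2 + 4s + 5)(s^2 + 8s + 25), giving poles at s = -2 + j, -2 - j, -4 + 3j, -4 - 3j.
Since all poles lie strictly in the left half-plane, the system is stable.

stable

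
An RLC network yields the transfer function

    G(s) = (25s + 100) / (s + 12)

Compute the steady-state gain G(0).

G(0) = 25/3 ≈ 8.333

Set s = 0: G(0) = (100) / (12) = 25/3.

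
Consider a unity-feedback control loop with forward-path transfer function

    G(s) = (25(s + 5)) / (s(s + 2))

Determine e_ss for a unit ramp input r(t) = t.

e_ss = 0.01600

G(s) has one pole at the origin.
This is a Type 1 system. Kv = lim_{s→0} s·G(s) = 125/2.
e_ss = 1/Kv = 1/(125/2) = 2/125 ≈ 0.01600.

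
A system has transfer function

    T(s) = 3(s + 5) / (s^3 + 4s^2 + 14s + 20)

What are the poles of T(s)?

s = -1 ± 3j, -2

The poles are the roots of the denominator s^3 + 4s^2 + 14s + 20 = 0.
Trying s = -2: the polynomial evaluates to 0, so (s + 2) is a factor.
Dividing out leaves s^2 + 2s + 10 = 0.
The quadratic formula then gives s = -1 ± 3j.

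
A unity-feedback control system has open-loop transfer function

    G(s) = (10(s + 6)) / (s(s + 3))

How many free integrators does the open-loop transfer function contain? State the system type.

The denominator has 1 factor of s at the origin (free integrator), so this is a Type 1 system.

Type 1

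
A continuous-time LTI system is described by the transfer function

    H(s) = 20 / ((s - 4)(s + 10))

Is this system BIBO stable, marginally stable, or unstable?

unstable

The poles can be read from the denominator factors: s = 4, -10.
Since the pole(s) at s = 4 lie in the right half-plane, the system is unstable.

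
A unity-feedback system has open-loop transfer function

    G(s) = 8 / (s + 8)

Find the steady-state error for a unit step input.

e_ss = 0.5000

G(s) has no poles at the origin.
This is a Type 0 system. Kp = lim_{s→0} G(s) = 8/8 = 1.
e_ss = 1/(1 + Kp) = 1/(1 + 1) = 1/2 ≈ 0.5000.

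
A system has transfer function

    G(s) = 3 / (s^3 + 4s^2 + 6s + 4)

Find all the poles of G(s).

s = -1 + j, -1 - j, -2

The poles are the roots of the denominator s^3 + 4s^2 + 6s + 4 = 0.
Trying s = -2: the polynomial evaluates to 0, so (s + 2) is a factor.
Dividing out leaves s^2 + 2s + 2 = 0.
The quadratic formula then gives s = -1 ± 1j.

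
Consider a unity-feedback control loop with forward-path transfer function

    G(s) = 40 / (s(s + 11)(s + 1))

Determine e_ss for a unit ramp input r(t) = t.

e_ss = 0.2750

G(s) has one pole at the origin.
This is a Type 1 system. Kv = lim_{s→0} s·G(s) = 40/11.
e_ss = 1/Kv = 1/(40/11) = 11/40 ≈ 0.2750.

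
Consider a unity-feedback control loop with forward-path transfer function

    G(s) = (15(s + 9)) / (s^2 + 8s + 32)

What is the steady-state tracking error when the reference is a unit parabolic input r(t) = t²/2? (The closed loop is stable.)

G(s) has no poles at the origin.
This is a Type 0 system; Ka = lim_{s→0} s^2·G(s) = 0, so the steady-state error for a parabola input is infinite.

e_ss = ∞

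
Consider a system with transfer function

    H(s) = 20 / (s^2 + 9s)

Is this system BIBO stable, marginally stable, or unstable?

The denominator s^2 + 9s factors as s(s + 9), giving poles at s = 0, -9.
Since the simple pole(s) at s = 0 lie on the jω-axis with none in the right half-plane, the system is marginally stable.

marginally stable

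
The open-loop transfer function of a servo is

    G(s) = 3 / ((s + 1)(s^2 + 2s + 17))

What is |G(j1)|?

|G(j1)| ≈ 0.1316

Substitute s = j1: numerator = 3, denominator = 14 + j18.
|G(j1)| = |3| / |14 + j18| = 3 / 22.804 ≈ 0.1316.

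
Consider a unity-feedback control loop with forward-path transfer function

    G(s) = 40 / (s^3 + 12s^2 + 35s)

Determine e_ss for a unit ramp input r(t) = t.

G(s) has one pole at the origin.
This is a Type 1 system. Kv = lim_{s→0} s·G(s) = 40/35 = 8/7.
e_ss = 1/Kv = 1/(8/7) = 7/8 ≈ 0.8750.

e_ss = 0.8750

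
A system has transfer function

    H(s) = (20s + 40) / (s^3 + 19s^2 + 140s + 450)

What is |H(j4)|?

Substitute s = j4: numerator = 40 + j80, denominator = 146 + j496.
|H(j4)| = |40 + j80| / |146 + j496| = 89.443 / 517.04 ≈ 0.1730.

|H(j4)| ≈ 0.1730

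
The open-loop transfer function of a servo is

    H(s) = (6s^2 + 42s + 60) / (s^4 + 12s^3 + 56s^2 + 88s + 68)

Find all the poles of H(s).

The poles are the roots of the denominator s^4 + 12s^3 + 56s^2 + 88s + 68 = 0.
No real roots exist; factor into two real quadratics: (s^2 + 2s + 2)(s^2 + 10s + 34) = 0.
Each quadratic gives a conjugate pair via the quadratic formula.

s = -1 ± j, -5 ± 3j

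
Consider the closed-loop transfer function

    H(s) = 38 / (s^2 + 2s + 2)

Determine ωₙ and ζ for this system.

ωₙ ≈ 1.414 rad/s, ζ ≈ 0.7071

Compare the denominator to the standard form s^2 + 2ζωₙs + ωₙ².
ωₙ² = 2, so ωₙ = √2 ≈ 1.414 rad/s.
2ζωₙ = 2, so ζ = 2/(2·√2) ≈ 0.7071.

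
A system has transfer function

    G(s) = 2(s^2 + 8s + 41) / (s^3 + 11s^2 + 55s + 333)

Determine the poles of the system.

s = -1 ± 6j, -9

The poles are the roots of the denominator s^3 + 11s^2 + 55s + 333 = 0.
Trying s = -9: the polynomial evaluates to 0, so (s + 9) is a factor.
Dividing out leaves s^2 + 2s + 37 = 0.
The quadratic formula then gives s = -1 ± 6j.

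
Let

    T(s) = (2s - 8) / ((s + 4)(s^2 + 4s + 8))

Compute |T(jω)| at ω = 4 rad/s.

|T(j4)| ≈ 0.1118

Substitute s = j4: numerator = -8 + j8, denominator = -96 + j32.
|T(j4)| = |-8 + j8| / |-96 + j32| = 11.314 / 101.19 ≈ 0.1118.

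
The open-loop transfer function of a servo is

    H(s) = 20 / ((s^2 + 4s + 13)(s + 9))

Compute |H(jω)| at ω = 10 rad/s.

Substitute s = j10: numerator = 20, denominator = -1183 - j510.
|H(j10)| = |20| / |-1183 - j510| = 20 / 1288.3 ≈ 0.01552.

|H(j10)| ≈ 0.01552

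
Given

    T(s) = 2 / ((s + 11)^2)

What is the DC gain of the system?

At s = 0 each factor (s + a) contributes a and each (s^2 + bs + c) contributes c.
T(0) = 2·1 / ((11) · (11)) = 2/121 = 2/121.

T(0) = 2/121 ≈ 0.01653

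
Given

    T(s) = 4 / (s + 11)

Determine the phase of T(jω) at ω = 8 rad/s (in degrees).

∠T(j8) ≈ -36.03°

At s = j8: numerator = 4, denominator = 11 + j8.
∠T = ∠num − ∠den = 0° − (36.027°) = -36.03°.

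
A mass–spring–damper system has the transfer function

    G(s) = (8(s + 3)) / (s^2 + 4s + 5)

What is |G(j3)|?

|G(j3)| ≈ 2.683

Substitute s = j3: numerator = 24 + j24, denominator = -4 + j12.
|G(j3)| = |24 + j24| / |-4 + j12| = 33.941 / 12.649 ≈ 2.683.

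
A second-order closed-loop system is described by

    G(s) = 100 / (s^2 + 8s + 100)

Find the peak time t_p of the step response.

t_p ≈ 0.3428 s

Comparing s^2 + 8s + 100 to s^2 + 2ζωₙs + ωₙ²: ωₙ = 10 rad/s and ζ = 8/(2·10) = 0.4.
ζωₙ = 8/2 = 4, so ω_d = ωₙ√(1−ζ²) = √(ωₙ² − (ζωₙ)²) = √(100 − 4²) = √84 ≈ 9.165 rad/s.
t_p = π/ω_d = π/9.165 ≈ 0.3428 s.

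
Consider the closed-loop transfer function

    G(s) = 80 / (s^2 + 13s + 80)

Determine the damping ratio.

Compare the denominator to the standard form s^2 + 2ζωₙs + ωₙ².
ωₙ² = 80, so ωₙ = √80 ≈ 8.944 rad/s.
2ζωₙ = 13, so ζ = 13/(2·√80) ≈ 0.7267.

ζ ≈ 0.7267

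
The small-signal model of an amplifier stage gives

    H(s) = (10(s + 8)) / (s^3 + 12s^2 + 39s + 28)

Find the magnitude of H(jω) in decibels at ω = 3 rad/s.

|H(j3)|_dB ≈ -2.98 dB

Substitute s = j3: numerator = 80 + j30, denominator = -80 + j90.
|H(j3)| = |80 + j30| / |-80 + j90| = 85.440 / 120.42 ≈ 0.7095.
In decibels: 20·log₁₀(0.7095) ≈ -2.98 dB.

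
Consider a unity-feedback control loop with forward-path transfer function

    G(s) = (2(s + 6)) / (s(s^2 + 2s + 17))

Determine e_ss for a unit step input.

G(s) has one pole at the origin.
This is a Type 1 system; for a step input the steady-state error is zero.

e_ss = 0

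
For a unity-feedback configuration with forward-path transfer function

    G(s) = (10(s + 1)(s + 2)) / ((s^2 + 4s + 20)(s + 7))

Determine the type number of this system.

The denominator has no factor of s at the origin — no free integrator — so this is a Type 0 system.

Type 0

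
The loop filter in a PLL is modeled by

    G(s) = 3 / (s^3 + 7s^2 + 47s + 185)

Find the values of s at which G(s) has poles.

The poles are the roots of the denominator s^3 + 7s^2 + 47s + 185 = 0.
Trying s = -5: the polynomial evaluates to 0, so (s + 5) is a factor.
Dividing out leaves s^2 + 2s + 37 = 0.
The quadratic formula then gives s = -1 ± 6j.

s = -1 + 6j, -1 - 6j, -5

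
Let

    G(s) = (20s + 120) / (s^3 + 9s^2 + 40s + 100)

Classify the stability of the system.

stable

The denominator s^3 + 9s^2 + 40s + 100 factors as (s + 5)(s^2 + 4s + 20), giving poles at s = -5, -2 ± 4j.
Since all poles lie strictly in the left half-plane, the system is stable.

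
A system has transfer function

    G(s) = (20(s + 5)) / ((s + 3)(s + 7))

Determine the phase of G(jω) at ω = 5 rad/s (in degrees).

At s = j5: numerator = 100 + j100, denominator = -4 + j50.
∠G = ∠num − ∠den = 45° − (94.574°) = -49.57°.

∠G(j5) ≈ -49.57°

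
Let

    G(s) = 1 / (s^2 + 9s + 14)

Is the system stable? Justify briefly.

The denominator s^2 + 9s + 14 factors as (s + 7)(s + 2), giving poles at s = -7, -2.
Since all poles lie strictly in the left half-plane, the system is stable.

stable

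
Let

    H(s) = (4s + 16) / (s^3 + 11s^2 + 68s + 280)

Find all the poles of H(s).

The poles are the roots of the denominator s^3 + 11s^2 + 68s + 280 = 0.
Trying s = -7: the polynomial evaluates to 0, so (s + 7) is a factor.
Dividing out leaves s^2 + 4s + 40 = 0.
The quadratic formula then gives s = -2 ± 6j.

s = -2 ± 6j, -7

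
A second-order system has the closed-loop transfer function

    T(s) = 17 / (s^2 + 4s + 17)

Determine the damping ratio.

ζ ≈ 0.4851

Compare the denominator to the standard form s^2 + 2ζωₙs + ωₙ².
ωₙ² = 17, so ωₙ = √17 ≈ 4.123 rad/s.
2ζωₙ = 4, so ζ = 4/(2·√17) ≈ 0.4851.
With ζ = 0.4851 the response is underdamped.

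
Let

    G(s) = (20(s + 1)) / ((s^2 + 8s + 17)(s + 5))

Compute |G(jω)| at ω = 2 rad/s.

|G(j2)| ≈ 0.4028

Substitute s = j2: numerator = 20 + j40, denominator = 33 + j106.
|G(j2)| = |20 + j40| / |33 + j106| = 44.721 / 111.02 ≈ 0.4028.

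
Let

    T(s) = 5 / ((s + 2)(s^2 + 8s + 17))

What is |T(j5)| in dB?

|T(j5)|_dB ≈ -32.9 dB

Substitute s = j5: numerator = 5, denominator = -216 + j40.
|T(j5)| = |5| / |-216 + j40| = 5 / 219.67 ≈ 0.02276.
In decibels: 20·log₁₀(0.02276) ≈ -32.9 dB.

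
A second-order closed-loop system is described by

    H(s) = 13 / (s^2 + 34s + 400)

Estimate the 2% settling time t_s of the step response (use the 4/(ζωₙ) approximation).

Comparing s^2 + 34s + 400 to s^2 + 2ζωₙs + ωₙ²: ωₙ = 20 rad/s and ζ = 34/(2·20) = 0.85.
ζωₙ = 34/2 = 17, so t_s ≈ 4/(ζωₙ) = 4/17 ≈ 0.2353 s.

t_s ≈ 0.2353 s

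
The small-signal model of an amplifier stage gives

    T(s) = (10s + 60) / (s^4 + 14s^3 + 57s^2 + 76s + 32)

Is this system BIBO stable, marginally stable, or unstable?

The denominator s^4 + 14s^3 + 57s^2 + 76s + 32 factors as (s + 8)(s + 1)^2(s + 4), giving poles at s = -8, -1, -4, -1.
Since all poles lie strictly in the left half-plane, the system is stable.

stable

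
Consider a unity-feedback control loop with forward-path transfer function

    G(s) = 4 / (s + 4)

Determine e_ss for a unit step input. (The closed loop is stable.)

e_ss = 0.5000

G(s) has no poles at the origin.
This is a Type 0 system. Kp = lim_{s→0} G(s) = 4/4 = 1.
e_ss = 1/(1 + Kp) = 1/(1 + 1) = 1/2 ≈ 0.5000.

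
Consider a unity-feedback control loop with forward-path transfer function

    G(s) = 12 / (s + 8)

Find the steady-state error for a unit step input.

e_ss = 0.4000

G(s) has no poles at the origin.
This is a Type 0 system. Kp = lim_{s→0} G(s) = 12/8 = 3/2.
e_ss = 1/(1 + Kp) = 1/(1 + 3/2) = 2/5 ≈ 0.4000.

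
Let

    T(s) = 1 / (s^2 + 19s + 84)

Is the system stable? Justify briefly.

The denominator s^2 + 19s + 84 factors as (s + 7)(s + 12), giving poles at s = -7, -12.
Since all poles lie strictly in the left half-plane, the system is stable.

stable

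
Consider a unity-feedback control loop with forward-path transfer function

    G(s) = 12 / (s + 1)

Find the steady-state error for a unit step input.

G(s) has no poles at the origin.
This is a Type 0 system. Kp = lim_{s→0} G(s) = 12/1.
e_ss = 1/(1 + Kp) = 1/(1 + 12) = 1/13 ≈ 0.07692.

e_ss = 0.07692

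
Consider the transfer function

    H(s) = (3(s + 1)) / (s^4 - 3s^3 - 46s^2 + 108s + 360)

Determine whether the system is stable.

unstable

The denominator s^4 - 3s^3 - 46s^2 + 108s + 360 factors as (s - 6)(s + 6)(s + 2)(s - 5), giving poles at s = 6, -6, -2, 5.
Since the pole(s) at s = 6, 5 lie in the right half-plane, the system is unstable.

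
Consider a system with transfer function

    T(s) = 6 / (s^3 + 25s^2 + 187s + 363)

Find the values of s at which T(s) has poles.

The poles are the roots of the denominator s^3 + 25s^2 + 187s + 363 = 0.
Trying s = -11: the polynomial evaluates to 0, so (s + 11) is a factor.
Dividing out leaves s^2 + 14s + 33 = 0.
Factoring the quadratic: (s + 11)(s + 3) = 0.

s = -11, -11, -3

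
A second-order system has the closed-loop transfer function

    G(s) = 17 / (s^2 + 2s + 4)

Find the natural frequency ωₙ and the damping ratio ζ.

ωₙ = 2 rad/s, ζ = 0.5

Compare the denominator to the standard form s^2 + 2ζωₙs + ωₙ².
ωₙ² = 4, so ωₙ = 2 rad/s.
2ζωₙ = 2, so ζ = 2/(2·2) = 0.5.
With ζ = 0.5 the response is underdamped.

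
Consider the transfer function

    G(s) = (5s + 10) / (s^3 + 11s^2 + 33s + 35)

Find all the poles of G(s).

s = -7, -2 + j, -2 - j

The poles are the roots of the denominator s^3 + 11s^2 + 33s + 35 = 0.
Trying s = -7: the polynomial evaluates to 0, so (s + 7) is a factor.
Dividing out leaves s^2 + 4s + 5 = 0.
The quadratic formula then gives s = -2 ± 1j.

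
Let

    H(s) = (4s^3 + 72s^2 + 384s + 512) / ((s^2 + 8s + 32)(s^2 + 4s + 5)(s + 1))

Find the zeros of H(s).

s = -2, -8, -8

Set the numerator to zero: 4s^3 + 72s^2 + 384s + 512 = 0, i.e. 4·(s^3 + 18s^2 + 96s + 128) = 0.
Factoring: (s + 2)(s + 8)^2 = 0.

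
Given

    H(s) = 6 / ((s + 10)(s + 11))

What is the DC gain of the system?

H(0) = 3/55 ≈ 0.05455

At s = 0 each factor (s + a) contributes a and each (s^2 + bs + c) contributes c.
H(0) = 6·1 / ((10) · (11)) = 6/110 = 3/55.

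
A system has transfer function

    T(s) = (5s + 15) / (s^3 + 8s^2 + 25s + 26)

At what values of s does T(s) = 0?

Set the numerator to zero: 5s + 15 = 0, i.e. 5·(s + 3) = 0.
So s = -3.

s = -3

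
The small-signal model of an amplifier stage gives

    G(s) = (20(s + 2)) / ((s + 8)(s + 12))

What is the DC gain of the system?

G(0) = 5/12 ≈ 0.4167

At s = 0 each factor (s + a) contributes a and each (s^2 + bs + c) contributes c.
G(0) = 20·(2) / ((8) · (12)) = 40/96 = 5/12.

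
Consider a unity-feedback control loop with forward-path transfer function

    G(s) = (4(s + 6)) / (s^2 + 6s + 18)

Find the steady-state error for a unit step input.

G(s) has no poles at the origin.
This is a Type 0 system. Kp = lim_{s→0} G(s) = 24/18 = 4/3.
e_ss = 1/(1 + Kp) = 1/(1 + 4/3) = 3/7 ≈ 0.4286.

e_ss = 0.4286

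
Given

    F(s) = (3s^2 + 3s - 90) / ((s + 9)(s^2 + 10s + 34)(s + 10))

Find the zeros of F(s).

Set the numerator to zero: 3s^2 + 3s - 90 = 0, i.e. 3·(s^2 + s - 30) = 0.
Factoring: (s - 5)(s + 6) = 0.

s = 5, -6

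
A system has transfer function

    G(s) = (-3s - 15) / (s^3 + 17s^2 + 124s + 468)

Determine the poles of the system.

The poles are the roots of the denominator s^3 + 17s^2 + 124s + 468 = 0.
Trying s = -9: the polynomial evaluates to 0, so (s + 9) is a factor.
Dividing out leaves s^2 + 8s + 52 = 0.
The quadratic formula then gives s = -4 ± 6j.

s = -4 ± 6j, -9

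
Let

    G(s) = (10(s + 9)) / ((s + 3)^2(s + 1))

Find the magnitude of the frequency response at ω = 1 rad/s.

Substitute s = j1: numerator = 90 + j10, denominator = 2 + j14.
|G(j1)| = |90 + j10| / |2 + j14| = 90.554 / 14.142 ≈ 6.403.

|G(j1)| ≈ 6.403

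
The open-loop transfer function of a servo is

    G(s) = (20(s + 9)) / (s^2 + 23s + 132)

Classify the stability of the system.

stable

The denominator s^2 + 23s + 132 factors as (s + 12)(s + 11), giving poles at s = -12, -11.
Since all poles lie strictly in the left half-plane, the system is stable.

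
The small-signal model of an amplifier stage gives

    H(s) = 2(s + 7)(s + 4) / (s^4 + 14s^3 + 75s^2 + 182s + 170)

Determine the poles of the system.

s = -3 + j, -3 - j, -4 + j, -4 - j

The poles are the roots of the denominator s^4 + 14s^3 + 75s^2 + 182s + 170 = 0.
No real roots exist; factor into two real quadratics: (s^2 + 6s + 10)(s^2 + 8s + 17) = 0.
Each quadratic gives a conjugate pair via the quadratic formula.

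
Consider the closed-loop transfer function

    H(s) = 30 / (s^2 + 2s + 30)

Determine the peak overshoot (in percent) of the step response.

%OS ≈ 55.8%

Comparing s^2 + 2s + 30 to s^2 + 2ζωₙs + ωₙ²: ωₙ = √30 ≈ 5.477 rad/s and ζ = 2/(2·√30) ≈ 0.1826.
%OS = 100·exp(−πζ/√(1−ζ²)) = 100·exp(−π·0.1826/√(1−0.1826²)) ≈ 55.8%.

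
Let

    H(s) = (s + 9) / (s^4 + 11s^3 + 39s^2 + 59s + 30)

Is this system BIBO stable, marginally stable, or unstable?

stable

The denominator s^4 + 11s^3 + 39s^2 + 59s + 30 factors as (s^2 + 4s + 5)(s + 6)(s + 1), giving poles at s = -2 + j, -2 - j, -6, -1.
Since all poles lie strictly in the left half-plane, the system is stable.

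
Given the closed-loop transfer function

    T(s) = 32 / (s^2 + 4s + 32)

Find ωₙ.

Compare the denominator to the standard form s^2 + 2ζωₙs + ωₙ².
ωₙ² = 32, so ωₙ = √32 ≈ 5.657 rad/s.

ωₙ ≈ 5.657 rad/s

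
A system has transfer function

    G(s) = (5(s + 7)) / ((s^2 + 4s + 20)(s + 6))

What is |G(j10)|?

|G(j10)| ≈ 0.05851

Substitute s = j10: numerator = 35 + j50, denominator = -880 - j560.
|G(j10)| = |35 + j50| / |-880 - j560| = 61.033 / 1043.1 ≈ 0.05851.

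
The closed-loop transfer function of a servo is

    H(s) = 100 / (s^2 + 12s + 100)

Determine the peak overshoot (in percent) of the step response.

%OS ≈ 9.48%

Comparing s^2 + 12s + 100 to s^2 + 2ζωₙs + ωₙ²: ωₙ = 10 rad/s and ζ = 12/(2·10) = 0.6.
%OS = 100·exp(−πζ/√(1−ζ²)) = 100·exp(−π·0.6/√(1−0.6²)) ≈ 9.48%.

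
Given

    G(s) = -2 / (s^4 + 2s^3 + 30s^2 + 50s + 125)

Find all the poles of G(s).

The poles are the roots of the denominator s^4 + 2s^3 + 30s^2 + 50s + 125 = 0.
No real roots exist; factor into two real quadratics: (s^2 + 25)(s^2 + 2s + 5) = 0.
Each quadratic gives a conjugate pair via the quadratic formula.

s = ±5j, -1 ± 2j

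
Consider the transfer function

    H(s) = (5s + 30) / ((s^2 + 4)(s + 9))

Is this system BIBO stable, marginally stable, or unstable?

The poles can be read from the denominator factors: s = 2j, -2j, -9.
Since the simple pole(s) at s = 2j, -2j lie on the jω-axis with none in the right half-plane, the system is marginally stable.

marginally stable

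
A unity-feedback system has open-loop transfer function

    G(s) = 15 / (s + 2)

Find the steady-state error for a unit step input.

e_ss = 0.1176

G(s) has no poles at the origin.
This is a Type 0 system. Kp = lim_{s→0} G(s) = 15/2.
e_ss = 1/(1 + Kp) = 1/(1 + 15/2) = 2/17 ≈ 0.1176.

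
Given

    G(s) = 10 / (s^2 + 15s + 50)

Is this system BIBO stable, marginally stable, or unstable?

The denominator s^2 + 15s + 50 factors as (s + 5)(s + 10), giving poles at s = -5, -10.
Since all poles lie strictly in the left half-plane, the system is stable.

stable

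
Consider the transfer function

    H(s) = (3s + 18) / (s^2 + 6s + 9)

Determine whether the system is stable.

stable

The denominator s^2 + 6s + 9 factors as (s + 3)^2, giving poles at s = -3, -3.
Since all poles lie strictly in the left half-plane, the system is stable.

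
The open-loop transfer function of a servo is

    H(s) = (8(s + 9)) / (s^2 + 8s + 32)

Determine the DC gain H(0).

At s = 0 each factor (s + a) contributes a and each (s^2 + bs + c) contributes c.
H(0) = 8·(9) / ((32)) = 72/32 = 9/4.

H(0) = 9/4 ≈ 2.250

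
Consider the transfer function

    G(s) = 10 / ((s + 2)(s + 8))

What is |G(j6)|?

|G(j6)| ≈ 0.1581

Substitute s = j6: numerator = 10, denominator = -20 + j60.
|G(j6)| = |10| / |-20 + j60| = 10 / 63.246 ≈ 0.1581.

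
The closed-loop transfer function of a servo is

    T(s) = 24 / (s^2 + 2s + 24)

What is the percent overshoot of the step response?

%OS ≈ 51.9%

Comparing s^2 + 2s + 24 to s^2 + 2ζωₙs + ωₙ²: ωₙ = √24 ≈ 4.899 rad/s and ζ = 2/(2·√24) ≈ 0.2041.
%OS = 100·exp(−πζ/√(1−ζ²)) = 100·exp(−π·0.2041/√(1−0.2041²)) ≈ 51.9%.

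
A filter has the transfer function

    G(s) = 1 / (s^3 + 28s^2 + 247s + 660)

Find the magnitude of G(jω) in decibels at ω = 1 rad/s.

|G(j1)|_dB ≈ -56.6 dB

Substitute s = j1: numerator = 1, denominator = 632 + j246.
|G(j1)| = |1| / |632 + j246| = 1 / 678.19 ≈ 0.001475.
In decibels: 20·log₁₀(0.001475) ≈ -56.6 dB.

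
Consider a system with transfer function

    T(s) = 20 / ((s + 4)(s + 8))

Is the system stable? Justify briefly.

The poles can be read from the denominator factors: s = -4, -8.
Since all poles lie strictly in the left half-plane, the system is stable.

stable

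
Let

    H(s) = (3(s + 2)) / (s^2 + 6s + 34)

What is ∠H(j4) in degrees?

∠H(j4) ≈ 10.30°

At s = j4: numerator = 6 + j12, denominator = 18 + j24.
∠H = ∠num − ∠den = 63.435° − (53.130°) = 10.30°.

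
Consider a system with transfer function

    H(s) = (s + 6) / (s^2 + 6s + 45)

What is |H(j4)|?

|H(j4)| ≈ 0.1916

Substitute s = j4: numerator = 6 + j4, denominator = 29 + j24.
|H(j4)| = |6 + j4| / |29 + j24| = 7.2111 / 37.643 ≈ 0.1916.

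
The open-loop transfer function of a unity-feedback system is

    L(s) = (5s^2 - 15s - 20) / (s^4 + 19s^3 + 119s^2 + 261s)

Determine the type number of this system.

Type 1

Factor s from the denominator: s^4 + 19s^3 + 119s^2 + 261s = s·(s^3 + 19s^2 + 119s + 261).
There is 1 pole at the origin, so the system is Type 1.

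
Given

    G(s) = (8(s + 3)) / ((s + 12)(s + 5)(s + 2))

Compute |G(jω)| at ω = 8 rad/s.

Substitute s = j8: numerator = 24 + j64, denominator = -1096 + j240.
|G(j8)| = |24 + j64| / |-1096 + j240| = 68.352 / 1122.0 ≈ 0.06092.

|G(j8)| ≈ 0.06092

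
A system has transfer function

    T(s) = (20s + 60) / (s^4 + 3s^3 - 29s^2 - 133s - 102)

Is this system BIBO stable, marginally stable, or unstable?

unstable

The denominator s^4 + 3s^3 - 29s^2 - 133s - 102 factors as (s + 1)(s^2 + 8s + 17)(s - 6), giving poles at s = -1, -4 ± j, 6.
Since the pole(s) at s = 6 lie in the right half-plane, the system is unstable.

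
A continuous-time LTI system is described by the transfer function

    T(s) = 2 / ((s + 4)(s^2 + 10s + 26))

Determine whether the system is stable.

The poles can be read from the denominator factors: s = -4, -5 + j, -5 - j.
Since all poles lie strictly in the left half-plane, the system is stable.

stable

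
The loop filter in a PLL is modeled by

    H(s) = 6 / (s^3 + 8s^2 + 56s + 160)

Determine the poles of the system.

s = -2 + 6j, -2 - 6j, -4

The poles are the roots of the denominator s^3 + 8s^2 + 56s + 160 = 0.
Trying s = -4: the polynomial evaluates to 0, so (s + 4) is a factor.
Dividing out leaves s^2 + 4s + 40 = 0.
The quadratic formula then gives s = -2 ± 6j.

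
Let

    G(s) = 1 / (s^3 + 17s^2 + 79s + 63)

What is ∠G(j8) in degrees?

At s = j8: numerator = 1, denominator = -1025 + j120.
∠G = ∠num − ∠den = 0° − (173.32°) = -173.3°.

∠G(j8) ≈ -173.3°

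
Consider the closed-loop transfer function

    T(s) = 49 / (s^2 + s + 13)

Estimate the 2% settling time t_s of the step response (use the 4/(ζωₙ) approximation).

Comparing s^2 + s + 13 to s^2 + 2ζωₙs + ωₙ²: ωₙ = √13 ≈ 3.606 rad/s and ζ = 1/(2·√13) ≈ 0.1387.
ζωₙ = 1/2 = 0.5, so t_s ≈ 4/(ζωₙ) = 4/0.5 = 8 s.

t_s ≈ 8 s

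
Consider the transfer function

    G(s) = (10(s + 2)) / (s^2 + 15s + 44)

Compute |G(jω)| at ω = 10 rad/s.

Substitute s = j10: numerator = 20 + j100, denominator = -56 + j150.
|G(j10)| = |20 + j100| / |-56 + j150| = 101.98 / 160.11 ≈ 0.6369.

|G(j10)| ≈ 0.6369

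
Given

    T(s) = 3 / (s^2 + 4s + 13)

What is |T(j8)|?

|T(j8)| ≈ 0.04983

Substitute s = j8: numerator = 3, denominator = -51 + j32.
|T(j8)| = |3| / |-51 + j32| = 3 / 60.208 ≈ 0.04983.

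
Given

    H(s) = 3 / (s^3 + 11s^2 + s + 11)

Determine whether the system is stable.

The denominator s^3 + 11s^2 + s + 11 factors as (s^2 + 1)(s + 11), giving poles at s = j, -j, -11.
Since the simple pole(s) at s = ±j lie on the jω-axis with none in the right half-plane, the system is marginally stable.

marginally stable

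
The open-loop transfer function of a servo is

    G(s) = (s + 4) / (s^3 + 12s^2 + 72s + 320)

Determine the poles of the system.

The poles are the roots of the denominator s^3 + 12s^2 + 72s + 320 = 0.
Trying s = -8: the polynomial evaluates to 0, so (s + 8) is a factor.
Dividing out leaves s^2 + 4s + 40 = 0.
The quadratic formula then gives s = -2 ± 6j.

s = -2 + 6j, -2 - 6j, -8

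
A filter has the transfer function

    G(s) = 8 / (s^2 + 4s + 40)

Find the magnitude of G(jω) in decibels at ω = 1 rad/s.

|G(j1)|_dB ≈ -13.8 dB

Substitute s = j1: numerator = 8, denominator = 39 + j4.
|G(j1)| = |8| / |39 + j4| = 8 / 39.205 ≈ 0.2041.
In decibels: 20·log₁₀(0.2041) ≈ -13.8 dB.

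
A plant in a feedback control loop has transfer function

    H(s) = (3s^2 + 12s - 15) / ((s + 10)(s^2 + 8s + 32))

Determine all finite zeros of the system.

s = 1, -5

Set the numerator to zero: 3s^2 + 12s - 15 = 0, i.e. 3·(s^2 + 4s - 5) = 0.
Factoring: (s - 1)(s + 5) = 0.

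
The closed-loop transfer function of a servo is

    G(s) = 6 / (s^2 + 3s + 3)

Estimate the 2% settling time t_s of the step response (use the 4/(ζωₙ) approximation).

Comparing s^2 + 3s + 3 to s^2 + 2ζωₙs + ωₙ²: ωₙ = √3 ≈ 1.732 rad/s and ζ = 3/(2·√3) ≈ 0.8660.
ζωₙ = 3/2 = 1.5, so t_s ≈ 4/(ζωₙ) = 4/1.5 ≈ 2.667 s.

t_s ≈ 2.667 s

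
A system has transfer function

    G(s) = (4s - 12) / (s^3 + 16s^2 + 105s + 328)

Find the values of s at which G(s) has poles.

The poles are the roots of the denominator s^3 + 16s^2 + 105s + 328 = 0.
Trying s = -8: the polynomial evaluates to 0, so (s + 8) is a factor.
Dividing out leaves s^2 + 8s + 41 = 0.
The quadratic formula then gives s = -4 ± 5j.

s = -4 + 5j, -4 - 5j, -8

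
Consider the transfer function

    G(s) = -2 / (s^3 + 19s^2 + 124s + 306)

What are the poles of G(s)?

The poles are the roots of the denominator s^3 + 19s^2 + 124s + 306 = 0.
Trying s = -9: the polynomial evaluates to 0, so (s + 9) is a factor.
Dividing out leaves s^2 + 10s + 34 = 0.
The quadratic formula then gives s = -5 ± 3j.

s = -5 ± 3j, -9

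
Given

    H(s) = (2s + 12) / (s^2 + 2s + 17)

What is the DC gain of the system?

Set s = 0: H(0) = (12) / (17) = 12/17.

H(0) = 12/17 ≈ 0.7059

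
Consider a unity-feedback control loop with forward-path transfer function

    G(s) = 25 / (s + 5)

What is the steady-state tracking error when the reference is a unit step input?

G(s) has no poles at the origin.
This is a Type 0 system. Kp = lim_{s→0} G(s) = 25/5 = 5.
e_ss = 1/(1 + Kp) = 1/(1 + 5) = 1/6 ≈ 0.1667.

e_ss = 0.1667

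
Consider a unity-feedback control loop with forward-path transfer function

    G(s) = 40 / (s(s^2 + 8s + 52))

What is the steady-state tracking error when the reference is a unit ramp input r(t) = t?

G(s) has one pole at the origin.
This is a Type 1 system. Kv = lim_{s→0} s·G(s) = 40/52 = 10/13.
e_ss = 1/Kv = 1/(10/13) = 13/10 ≈ 1.300.

e_ss = 1.300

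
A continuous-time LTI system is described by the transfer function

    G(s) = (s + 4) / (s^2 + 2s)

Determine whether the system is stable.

marginally stable

The denominator s^2 + 2s factors as s(s + 2), giving poles at s = 0, -2.
Since the simple pole(s) at s = 0 lie on the jω-axis with none in the right half-plane, the system is marginally stable.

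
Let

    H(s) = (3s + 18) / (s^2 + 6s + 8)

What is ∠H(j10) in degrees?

At s = j10: numerator = 18 + j30, denominator = -92 + j60.
∠H = ∠num − ∠den = 59.036° − (146.89°) = -87.85°.

∠H(j10) ≈ -87.85°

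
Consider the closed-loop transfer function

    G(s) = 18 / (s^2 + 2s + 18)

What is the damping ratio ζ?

ζ ≈ 0.2357

Compare the denominator to the standard form s^2 + 2ζωₙs + ωₙ².
ωₙ² = 18, so ωₙ = √18 ≈ 4.243 rad/s.
2ζωₙ = 2, so ζ = 2/(2·√18) ≈ 0.2357.
With ζ = 0.2357 the response is underdamped.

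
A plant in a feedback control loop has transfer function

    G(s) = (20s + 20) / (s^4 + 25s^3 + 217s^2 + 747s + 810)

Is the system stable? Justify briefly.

stable

The denominator s^4 + 25s^3 + 217s^2 + 747s + 810 factors as (s + 9)^2(s + 2)(s + 5), giving poles at s = -9, -2, -5, -9.
Since all poles lie strictly in the left half-plane, the system is stable.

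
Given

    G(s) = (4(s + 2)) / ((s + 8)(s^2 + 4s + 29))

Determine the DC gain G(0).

G(0) = 1/29 ≈ 0.03448

At s = 0 each factor (s + a) contributes a and each (s^2 + bs + c) contributes c.
G(0) = 4·(2) / ((8) · (29)) = 8/232 = 1/29.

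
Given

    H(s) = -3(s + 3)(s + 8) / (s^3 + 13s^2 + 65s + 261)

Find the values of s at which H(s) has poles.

s = -2 + 5j, -2 - 5j, -9

The poles are the roots of the denominator s^3 + 13s^2 + 65s + 261 = 0.
Trying s = -9: the polynomial evaluates to 0, so (s + 9) is a factor.
Dividing out leaves s^2 + 4s + 29 = 0.
The quadratic formula then gives s = -2 ± 5j.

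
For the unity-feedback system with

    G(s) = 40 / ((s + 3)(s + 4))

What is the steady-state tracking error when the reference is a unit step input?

G(s) has no poles at the origin.
This is a Type 0 system. Kp = lim_{s→0} G(s) = 40/12 = 10/3.
e_ss = 1/(1 + Kp) = 1/(1 + 10/3) = 3/13 ≈ 0.2308.

e_ss = 0.2308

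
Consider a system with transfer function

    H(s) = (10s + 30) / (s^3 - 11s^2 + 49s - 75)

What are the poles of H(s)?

s = 4 ± 3j, 3

The poles are the roots of the denominator s^3 - 11s^2 + 49s - 75 = 0.
Trying s = 3: the polynomial evaluates to 0, so (s - 3) is a factor.
Dividing out leaves s^2 - 8s + 25 = 0.
The quadratic formula then gives s = 4 ± 3j.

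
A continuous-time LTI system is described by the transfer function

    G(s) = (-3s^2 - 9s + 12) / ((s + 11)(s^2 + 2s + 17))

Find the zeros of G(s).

Set the numerator to zero: -3s^2 - 9s + 12 = 0, i.e. -3·(s^2 + 3s - 4) = 0.
Factoring: (s - 1)(s + 4) = 0.

s = 1, -4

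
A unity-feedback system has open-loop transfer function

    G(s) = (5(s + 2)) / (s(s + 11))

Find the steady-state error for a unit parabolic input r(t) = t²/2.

G(s) has one pole at the origin.
This is a Type 1 system; Ka = lim_{s→0} s^2·G(s) = 0, so the steady-state error for a parabola input is infinite.

e_ss = ∞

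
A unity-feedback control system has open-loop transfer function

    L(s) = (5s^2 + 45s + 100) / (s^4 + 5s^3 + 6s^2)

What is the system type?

Factor s from the denominator: s^4 + 5s^3 + 6s^2 = s^2·(s^2 + 5s + 6).
There are 2 poles at the origin, so the system is Type 2.

Type 2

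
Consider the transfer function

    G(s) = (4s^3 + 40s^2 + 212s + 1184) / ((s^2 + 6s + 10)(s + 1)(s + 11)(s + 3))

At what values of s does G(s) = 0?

s = -1 + 6j, -1 - 6j, -8

Set the numerator to zero: 4s^3 + 40s^2 + 212s + 1184 = 0, i.e. 4·(s^3 + 10s^2 + 53s + 296) = 0.
Factoring: (s^2 + 2s + 37)(s + 8) = 0.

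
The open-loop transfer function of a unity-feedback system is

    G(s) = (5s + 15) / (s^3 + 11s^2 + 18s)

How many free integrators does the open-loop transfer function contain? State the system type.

Factor s from the denominator: s^3 + 11s^2 + 18s = s·(s^2 + 11s + 18).
There is 1 pole at the origin, so the system is Type 1.

Type 1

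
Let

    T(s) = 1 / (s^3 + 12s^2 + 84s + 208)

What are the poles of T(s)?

The poles are the roots of the denominator s^3 + 12s^2 + 84s + 208 = 0.
Trying s = -4: the polynomial evaluates to 0, so (s + 4) is a factor.
Dividing out leaves s^2 + 8s + 52 = 0.
The quadratic formula then gives s = -4 ± 6j.

s = -4 + 6j, -4 - 6j, -4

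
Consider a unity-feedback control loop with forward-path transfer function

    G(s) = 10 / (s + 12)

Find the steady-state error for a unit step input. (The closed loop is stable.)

e_ss = 0.5455

G(s) has no poles at the origin.
This is a Type 0 system. Kp = lim_{s→0} G(s) = 10/12 = 5/6.
e_ss = 1/(1 + Kp) = 1/(1 + 5/6) = 6/11 ≈ 0.5455.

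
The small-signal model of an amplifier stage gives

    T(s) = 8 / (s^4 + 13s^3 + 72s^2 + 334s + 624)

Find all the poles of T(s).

The poles are the roots of the denominator s^4 + 13s^3 + 72s^2 + 334s + 624 = 0.
Trying s = -8: the polynomial evaluates to 0, so (s + 8) is a factor.
Dividing out leaves s^3 + 5s^2 + 32s + 78 = 0.
This factors further as (s^2 + 2s + 26)(s + 3) = 0.

s = -8, -1 + 5j, -1 - 5j, -3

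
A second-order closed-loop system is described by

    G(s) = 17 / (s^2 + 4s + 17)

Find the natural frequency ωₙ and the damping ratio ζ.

ωₙ ≈ 4.123 rad/s, ζ ≈ 0.4851

Compare the denominator to the standard form s^2 + 2ζωₙs + ωₙ².
ωₙ² = 17, so ωₙ = √17 ≈ 4.123 rad/s.
2ζωₙ = 4, so ζ = 4/(2·√17) ≈ 0.4851.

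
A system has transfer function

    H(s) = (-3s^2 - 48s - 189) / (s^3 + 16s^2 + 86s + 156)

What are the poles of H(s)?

s = -5 ± j, -6

The poles are the roots of the denominator s^3 + 16s^2 + 86s + 156 = 0.
Trying s = -6: the polynomial evaluates to 0, so (s + 6) is a factor.
Dividing out leaves s^2 + 10s + 26 = 0.
The quadratic formula then gives s = -5 ± 1j.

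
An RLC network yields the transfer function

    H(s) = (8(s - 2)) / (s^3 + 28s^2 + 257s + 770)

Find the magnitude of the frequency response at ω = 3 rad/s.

|H(j3)| ≈ 0.03182

Substitute s = j3: numerator = -16 + j24, denominator = 518 + j744.
|H(j3)| = |-16 + j24| / |518 + j744| = 28.844 / 906.56 ≈ 0.03182.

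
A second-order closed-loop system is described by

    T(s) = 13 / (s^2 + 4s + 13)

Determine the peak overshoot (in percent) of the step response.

%OS ≈ 12.3%

Comparing s^2 + 4s + 13 to s^2 + 2ζωₙs + ωₙ²: ωₙ = √13 ≈ 3.606 rad/s and ζ = 4/(2·√13) ≈ 0.5547.
%OS = 100·exp(−πζ/√(1−ζ²)) = 100·exp(−π·0.5547/√(1−0.5547²)) ≈ 12.3%.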